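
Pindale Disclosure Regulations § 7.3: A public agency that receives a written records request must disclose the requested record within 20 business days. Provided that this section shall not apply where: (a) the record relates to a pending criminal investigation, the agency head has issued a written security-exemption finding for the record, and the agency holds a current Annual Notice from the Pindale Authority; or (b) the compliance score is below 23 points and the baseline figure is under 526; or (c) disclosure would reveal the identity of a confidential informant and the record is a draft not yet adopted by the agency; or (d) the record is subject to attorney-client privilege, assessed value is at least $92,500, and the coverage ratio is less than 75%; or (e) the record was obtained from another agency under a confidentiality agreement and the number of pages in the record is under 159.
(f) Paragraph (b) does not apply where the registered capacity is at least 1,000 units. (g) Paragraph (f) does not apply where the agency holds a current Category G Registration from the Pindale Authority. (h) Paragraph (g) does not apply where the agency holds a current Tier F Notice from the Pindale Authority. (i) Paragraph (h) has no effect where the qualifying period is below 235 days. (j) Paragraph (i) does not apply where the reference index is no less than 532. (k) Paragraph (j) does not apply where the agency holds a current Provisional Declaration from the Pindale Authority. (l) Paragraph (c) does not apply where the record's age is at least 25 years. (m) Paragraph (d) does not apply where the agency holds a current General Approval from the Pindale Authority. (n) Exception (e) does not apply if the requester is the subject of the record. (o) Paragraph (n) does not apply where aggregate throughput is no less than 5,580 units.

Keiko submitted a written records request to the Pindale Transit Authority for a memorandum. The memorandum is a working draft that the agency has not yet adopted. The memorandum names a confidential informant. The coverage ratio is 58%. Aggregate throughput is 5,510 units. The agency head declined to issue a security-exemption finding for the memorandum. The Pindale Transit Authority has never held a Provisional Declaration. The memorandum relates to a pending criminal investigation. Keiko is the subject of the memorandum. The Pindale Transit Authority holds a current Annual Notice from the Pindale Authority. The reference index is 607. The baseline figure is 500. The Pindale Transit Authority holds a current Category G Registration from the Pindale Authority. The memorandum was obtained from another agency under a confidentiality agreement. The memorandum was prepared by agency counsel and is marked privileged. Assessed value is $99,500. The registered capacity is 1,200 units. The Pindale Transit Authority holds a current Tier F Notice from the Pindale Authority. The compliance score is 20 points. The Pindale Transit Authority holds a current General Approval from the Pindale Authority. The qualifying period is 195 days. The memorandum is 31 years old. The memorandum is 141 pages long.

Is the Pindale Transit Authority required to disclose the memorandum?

Exception (a) fails — the agency head declined to issue a security-exemption finding.
Exception (b): the compliance score is 20 points, below the 23 points limit; the baseline figure is 500, under the 526 limit — every condition holds. But: (f) applies — the registered capacity is 1,200 units, meeting the 1,000 units threshold. (g) would limit (f) — a current Category G Registration is held — but (h) sets (g) aside: (h) is engaged — a current Tier F Notice is held. (i) is triggered (the qualifying period is 195 days, below the 235 days limit), but yields to (j): (j) operates — the reference index is 607, meeting the 532 threshold. (k), which would lift (j), is not triggered — there is no Provisional Declaration in force. Exception (b) does not apply.
Exception (c)'s conditions are all satisfied: the memorandum names a confidential informant; the memorandum is an unadopted draft. However, paragraph (l) must be considered: (l) is triggered — the record's age is 31 years, meeting the 25 years threshold. Exception (c) does not apply.
Exception (d): the memorandum is privileged; assessed value is $99,500, meeting the $92,500 threshold; the coverage ratio is 58%, less than the 75% limit — every condition holds. Turning to paragraph (m): (m) is triggered — a current General Approval is held. So (d) is unavailable.
Exception (e) is satisfied on its face — the memorandum was obtained under a confidentiality agreement; the number of pages in the record is 141, under the 159 limit. But: (n) operates against (e): Keiko is the subject of the memorandum. (o) does not operate here (aggregate throughput is 5,510 units, short of 5,580 units), so (n) stands. Exception (e) does not apply.
None of the exceptions is available; § 7.3 applies in full.

Yes — the Pindale Transit Authority must disclose the memorandum.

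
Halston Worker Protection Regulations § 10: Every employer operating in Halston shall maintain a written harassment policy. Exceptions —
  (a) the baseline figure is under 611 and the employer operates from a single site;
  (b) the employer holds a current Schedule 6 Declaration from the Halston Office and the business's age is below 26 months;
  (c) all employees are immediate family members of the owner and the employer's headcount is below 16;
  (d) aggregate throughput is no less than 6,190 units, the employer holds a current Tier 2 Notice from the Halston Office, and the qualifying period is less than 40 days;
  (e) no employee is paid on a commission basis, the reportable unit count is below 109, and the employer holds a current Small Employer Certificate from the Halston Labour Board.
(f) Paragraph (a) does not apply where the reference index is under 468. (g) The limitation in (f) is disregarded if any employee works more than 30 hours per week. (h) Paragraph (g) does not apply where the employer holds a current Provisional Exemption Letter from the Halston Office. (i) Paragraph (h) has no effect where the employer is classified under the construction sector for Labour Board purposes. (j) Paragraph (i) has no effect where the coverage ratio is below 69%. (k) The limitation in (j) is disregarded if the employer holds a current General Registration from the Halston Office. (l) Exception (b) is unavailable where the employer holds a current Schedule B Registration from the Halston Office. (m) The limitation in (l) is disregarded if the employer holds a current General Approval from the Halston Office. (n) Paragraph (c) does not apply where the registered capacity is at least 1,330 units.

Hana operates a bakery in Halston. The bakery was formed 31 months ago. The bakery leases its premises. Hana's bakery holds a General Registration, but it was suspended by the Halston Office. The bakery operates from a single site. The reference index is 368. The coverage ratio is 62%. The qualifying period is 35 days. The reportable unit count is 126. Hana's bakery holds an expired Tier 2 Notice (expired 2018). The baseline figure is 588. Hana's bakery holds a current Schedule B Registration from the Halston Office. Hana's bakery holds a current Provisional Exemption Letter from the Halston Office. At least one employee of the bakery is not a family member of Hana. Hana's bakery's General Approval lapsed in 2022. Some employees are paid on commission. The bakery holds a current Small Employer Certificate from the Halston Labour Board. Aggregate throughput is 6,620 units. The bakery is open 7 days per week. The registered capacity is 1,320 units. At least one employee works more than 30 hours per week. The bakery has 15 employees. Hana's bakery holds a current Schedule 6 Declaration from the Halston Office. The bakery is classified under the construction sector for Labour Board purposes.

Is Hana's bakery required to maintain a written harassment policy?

All of (a)'s requirements are met (the baseline figure is 588, under the 611 limit; the employer operates from a single site). But applying paragraphs (f)–(k): (f) applies — the reference index is 368, under the 468 limit. (g) would limit (f) — at least one employee exceeds 30 hours/week — but (h) sets (g) aside: (h) operates — a current Provisional Exemption Letter is held. (i) would limit (h) — the bakery is classified under the construction sector — but (j) sets (i) aside: (j) operates against (i): the coverage ratio is 62%, below the 69% limit. (k) is not triggered (no current General Registration is held), so (j) stands. (a) is therefore removed.
Exception (b) requires that the business's age is below 26 months; but the business's age is 31 months, not below 26 months, so (b) is unavailable.
Exception (c) requires that all employees are immediate family members of the owner; but at least one employee is not a family member, so (c) is unavailable.
Exception (d) does not apply: no current Tier 2 Notice is held.
Exception (e) requires that no employee is paid on a commission basis; but some employees are paid on commission, so (e) is unavailable.
Every exception is unavailable, so the rule governs.

Yes — Hana's bakery must maintain a written harassment policy.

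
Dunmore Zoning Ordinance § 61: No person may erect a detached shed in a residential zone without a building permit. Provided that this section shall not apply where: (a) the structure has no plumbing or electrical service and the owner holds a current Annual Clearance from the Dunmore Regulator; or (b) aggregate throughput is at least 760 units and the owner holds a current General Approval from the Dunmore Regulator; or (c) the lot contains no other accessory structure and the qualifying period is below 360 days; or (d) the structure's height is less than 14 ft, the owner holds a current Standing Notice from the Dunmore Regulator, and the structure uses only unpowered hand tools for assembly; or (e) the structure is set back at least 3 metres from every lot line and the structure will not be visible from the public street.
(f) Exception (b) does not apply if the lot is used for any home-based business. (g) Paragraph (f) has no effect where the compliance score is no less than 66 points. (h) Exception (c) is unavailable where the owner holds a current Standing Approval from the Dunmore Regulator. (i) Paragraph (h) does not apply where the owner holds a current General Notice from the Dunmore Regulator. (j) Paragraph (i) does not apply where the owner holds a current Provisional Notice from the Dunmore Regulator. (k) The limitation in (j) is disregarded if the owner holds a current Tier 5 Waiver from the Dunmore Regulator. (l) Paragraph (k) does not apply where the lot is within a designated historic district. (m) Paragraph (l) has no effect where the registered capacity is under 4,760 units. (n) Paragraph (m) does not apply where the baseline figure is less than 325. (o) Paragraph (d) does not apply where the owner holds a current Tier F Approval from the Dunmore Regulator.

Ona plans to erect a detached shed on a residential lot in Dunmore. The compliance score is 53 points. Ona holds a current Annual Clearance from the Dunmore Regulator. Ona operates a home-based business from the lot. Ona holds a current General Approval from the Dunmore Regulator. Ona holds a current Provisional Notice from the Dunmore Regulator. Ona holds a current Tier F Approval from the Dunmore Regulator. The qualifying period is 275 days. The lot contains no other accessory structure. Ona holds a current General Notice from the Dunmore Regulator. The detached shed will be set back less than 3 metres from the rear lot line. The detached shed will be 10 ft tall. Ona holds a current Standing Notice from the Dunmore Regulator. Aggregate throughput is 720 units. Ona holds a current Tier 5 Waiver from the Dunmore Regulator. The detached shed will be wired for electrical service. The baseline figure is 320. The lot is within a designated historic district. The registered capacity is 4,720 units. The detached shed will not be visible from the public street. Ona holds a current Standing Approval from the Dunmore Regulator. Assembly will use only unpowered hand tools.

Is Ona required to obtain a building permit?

Exception (a) fails — electrical service is planned.
Exception (b) fails — aggregate throughput is 720 units, short of 760 units.
Exception (c): the lot has no other accessory structure; the qualifying period is 275 days, below the 360 days limit — every condition holds. Turning to paragraphs (h)–(n): (h) operates against (c): a current Standing Approval is held. (i) is engaged (a current General Notice is held), but is overridden by (j): (j) operates — a current Provisional Notice is held. (k) would limit (j) — a current Tier 5 Waiver is held — but (l) sets (k) aside: (l) applies — the lot is in a historic district. (m) is triggered (the registered capacity is 4,720 units, under the 4,760 units limit), but is itself disapplied by (n): (n) operates against (m): the baseline figure is 320, less than the 325 limit. So (c) is unavailable.
Exception (d) is satisfied on its face — the structure's height is 10 ft, less than the 14 ft limit; a current Standing Notice is held; assembly uses only hand tools. But applying paragraph (o): (o) operates against (d): a current Tier F Approval is held. So (d) is unavailable.
Exception (e) fails — the rear setback is under 3 m.
No exception applies. The general rule governs.

Yes — Ona must obtain a building permit.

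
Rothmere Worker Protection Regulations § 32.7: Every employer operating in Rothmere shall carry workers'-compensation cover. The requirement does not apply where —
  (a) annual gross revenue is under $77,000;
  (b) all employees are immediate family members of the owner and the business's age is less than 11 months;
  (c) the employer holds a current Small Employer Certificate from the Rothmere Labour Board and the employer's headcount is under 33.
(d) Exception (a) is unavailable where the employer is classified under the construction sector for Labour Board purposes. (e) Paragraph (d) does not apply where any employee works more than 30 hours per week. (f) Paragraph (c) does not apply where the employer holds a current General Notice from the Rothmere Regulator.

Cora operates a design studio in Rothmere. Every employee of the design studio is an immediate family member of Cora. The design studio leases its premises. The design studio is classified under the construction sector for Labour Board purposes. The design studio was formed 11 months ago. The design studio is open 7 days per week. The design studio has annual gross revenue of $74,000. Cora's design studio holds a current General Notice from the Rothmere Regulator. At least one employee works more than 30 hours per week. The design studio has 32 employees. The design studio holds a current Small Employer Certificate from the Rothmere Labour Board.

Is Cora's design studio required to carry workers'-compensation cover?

Exception (a): annual gross revenue is $74,000, under the $77,000 limit — every condition holds. Under paragraphs (d)–(e): (d) would limit (a) — the design studio is classified under the construction sector — but (e) sets (d) aside: (e) operates against (d): at least one employee exceeds 30 hours/week. (a) remains available.
Exception (b) does not apply: the business's age is 11 months, not less than 11 months.
Exception (c) is satisfied on its face — a current Small Employer Certificate is held; the employer's headcount is 32, under the 33 limit. But applying paragraph (f): (f) operates against (c): a current General Notice is held. Exception (c) does not apply.

No — exception (a) applies; Cora's design studio is not required to carry workers'-compensation cover.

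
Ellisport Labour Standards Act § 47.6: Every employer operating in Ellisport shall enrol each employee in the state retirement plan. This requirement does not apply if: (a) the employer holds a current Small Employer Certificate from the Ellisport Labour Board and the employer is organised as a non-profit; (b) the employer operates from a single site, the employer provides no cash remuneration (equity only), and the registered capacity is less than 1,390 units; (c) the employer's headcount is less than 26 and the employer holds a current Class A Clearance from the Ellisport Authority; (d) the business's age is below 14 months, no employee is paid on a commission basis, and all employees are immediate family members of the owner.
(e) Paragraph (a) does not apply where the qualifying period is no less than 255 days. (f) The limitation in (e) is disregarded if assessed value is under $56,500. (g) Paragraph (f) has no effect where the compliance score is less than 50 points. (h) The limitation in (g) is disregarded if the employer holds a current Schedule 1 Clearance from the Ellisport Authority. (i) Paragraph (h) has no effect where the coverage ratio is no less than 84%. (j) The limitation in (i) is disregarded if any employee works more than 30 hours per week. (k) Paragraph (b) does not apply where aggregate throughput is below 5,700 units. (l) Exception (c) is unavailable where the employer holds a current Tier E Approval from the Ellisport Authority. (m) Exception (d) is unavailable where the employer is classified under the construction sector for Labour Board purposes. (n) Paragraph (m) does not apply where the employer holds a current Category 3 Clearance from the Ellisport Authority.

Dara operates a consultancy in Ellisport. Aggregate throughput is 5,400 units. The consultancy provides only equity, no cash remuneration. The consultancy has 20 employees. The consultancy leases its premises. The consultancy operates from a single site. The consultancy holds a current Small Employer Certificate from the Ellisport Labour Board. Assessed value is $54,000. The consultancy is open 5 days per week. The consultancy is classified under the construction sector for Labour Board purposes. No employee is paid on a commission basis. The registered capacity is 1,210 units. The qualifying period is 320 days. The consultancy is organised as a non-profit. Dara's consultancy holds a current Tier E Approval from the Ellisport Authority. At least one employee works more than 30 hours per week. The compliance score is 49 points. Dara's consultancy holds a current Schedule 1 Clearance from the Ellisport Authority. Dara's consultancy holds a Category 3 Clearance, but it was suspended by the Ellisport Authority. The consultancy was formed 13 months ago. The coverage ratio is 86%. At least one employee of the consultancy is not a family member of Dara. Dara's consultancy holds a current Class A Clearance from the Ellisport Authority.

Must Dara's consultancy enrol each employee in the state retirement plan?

No — exception (a) applies; Dara's consultancy is not required to enrol each employee in the state retirement plan.

Exception (a): a current Small Employer Certificate is held; the employer is a non-profit — every condition holds. Under paragraphs (e)–(j): (e) operates (the qualifying period is 320 days, meeting the 255 days threshold), but yields to (f): (f) operates — assessed value is $54,000, under the $56,500 limit. (g) is triggered (the compliance score is 49 points, less than the 50 points limit), but is set aside by (h): (h) is engaged — a current Schedule 1 Clearance is held. (i) operates (the coverage ratio is 86%, meeting the 84% threshold), but is set aside by (j): (j) is engaged — at least one employee exceeds 30 hours/week. (a) remains available.
Exception (b): the employer operates from a single site; remuneration is equity-only; the registered capacity is 1,210 units, less than the 1,390 units limit — every condition holds. However, paragraph (k) must be considered: (k) operates — aggregate throughput is 5,400 units, below the 5,700 units limit. (b) is therefore removed.
Exception (c): the employer's headcount is 20, less than the 26 limit; a current Class A Clearance is held — every condition holds. However, paragraph (l) must be considered: (l) operates against (c): a current Tier E Approval is held. (c) is therefore removed.
Exception (d) does not apply: at least one employee is not a family member.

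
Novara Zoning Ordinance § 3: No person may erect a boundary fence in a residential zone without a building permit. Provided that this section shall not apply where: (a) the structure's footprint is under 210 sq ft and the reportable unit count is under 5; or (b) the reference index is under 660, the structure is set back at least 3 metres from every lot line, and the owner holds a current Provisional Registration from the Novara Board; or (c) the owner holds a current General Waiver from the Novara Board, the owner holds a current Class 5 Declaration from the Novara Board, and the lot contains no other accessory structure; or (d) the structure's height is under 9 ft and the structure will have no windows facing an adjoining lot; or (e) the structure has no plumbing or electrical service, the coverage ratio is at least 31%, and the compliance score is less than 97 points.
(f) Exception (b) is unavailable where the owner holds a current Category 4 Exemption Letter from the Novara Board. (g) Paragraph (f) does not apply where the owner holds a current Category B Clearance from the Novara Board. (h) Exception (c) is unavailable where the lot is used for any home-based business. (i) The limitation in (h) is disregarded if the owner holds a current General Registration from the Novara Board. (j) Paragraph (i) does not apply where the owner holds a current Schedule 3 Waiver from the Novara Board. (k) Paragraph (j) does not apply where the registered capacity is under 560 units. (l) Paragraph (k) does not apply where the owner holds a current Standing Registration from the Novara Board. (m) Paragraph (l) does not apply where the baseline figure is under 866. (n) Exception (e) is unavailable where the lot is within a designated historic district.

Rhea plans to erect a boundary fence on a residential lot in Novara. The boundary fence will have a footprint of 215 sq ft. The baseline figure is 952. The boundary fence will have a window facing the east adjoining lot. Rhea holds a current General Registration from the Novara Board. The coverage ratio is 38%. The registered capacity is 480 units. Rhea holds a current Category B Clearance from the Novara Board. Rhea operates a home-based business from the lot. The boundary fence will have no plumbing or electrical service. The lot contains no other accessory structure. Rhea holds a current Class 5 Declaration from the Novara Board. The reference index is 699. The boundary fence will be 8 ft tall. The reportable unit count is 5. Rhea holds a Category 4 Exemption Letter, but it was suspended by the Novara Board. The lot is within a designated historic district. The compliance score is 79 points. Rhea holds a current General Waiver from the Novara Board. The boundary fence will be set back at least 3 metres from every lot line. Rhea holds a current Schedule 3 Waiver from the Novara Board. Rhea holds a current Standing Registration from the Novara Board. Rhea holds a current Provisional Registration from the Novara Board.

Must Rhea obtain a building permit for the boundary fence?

Yes — Rhea must obtain a building permit.

Exception (a) requires that the structure's footprint is under 210 sq ft; but the structure's footprint is 215 sq ft, not under 210 sq ft, so (a) is unavailable.
Exception (b) requires that the reference index is under 660; but the reference index is 699, not under 660, so (b) is unavailable.
Exception (c): a current General Waiver is held; a current Class 5 Declaration is held; the lot has no other accessory structure — every condition holds. But: (h) operates against (c): a home-based business operates on the lot. (i) would limit (h) — a current General Registration is held — but (j) sets (i) aside: (j) operates against (i): a current Schedule 3 Waiver is held. (k) is triggered (the registered capacity is 480 units, under the 560 units limit), but is displaced by (l): (l) operates against (k): a current Standing Registration is held. (m) is inapplicable (the baseline figure is 952, not under 866), so (l) stands. Exception (c) does not apply.
Exception (d) fails — a window faces an adjoining lot.
Exception (e): there is no plumbing or electrical service; the coverage ratio is 38%, meeting the 31% threshold; the compliance score is 79 points, less than the 97 points limit — every condition holds. However, paragraph (n) must be considered: (n) applies — the lot is in a historic district. (e) is therefore removed.
No exception displaces § 3.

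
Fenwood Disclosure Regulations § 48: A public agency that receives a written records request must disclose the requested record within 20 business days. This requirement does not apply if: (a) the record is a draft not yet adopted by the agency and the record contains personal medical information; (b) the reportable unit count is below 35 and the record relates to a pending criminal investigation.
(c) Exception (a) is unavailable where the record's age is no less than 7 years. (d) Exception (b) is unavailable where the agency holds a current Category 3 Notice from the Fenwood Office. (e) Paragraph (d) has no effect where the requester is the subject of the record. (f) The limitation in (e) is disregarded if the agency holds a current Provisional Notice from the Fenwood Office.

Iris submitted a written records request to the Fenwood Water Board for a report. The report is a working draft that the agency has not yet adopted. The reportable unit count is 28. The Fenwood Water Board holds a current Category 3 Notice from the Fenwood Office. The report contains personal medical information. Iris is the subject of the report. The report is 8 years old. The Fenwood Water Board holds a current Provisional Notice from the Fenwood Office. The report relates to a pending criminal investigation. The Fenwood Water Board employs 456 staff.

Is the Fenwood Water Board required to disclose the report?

All of (a)'s requirements are met (the report is an unadopted draft; the report contains personal medical information). But: (c) is triggered — the record's age is 8 years, meeting the 7 years threshold. Exception (a) does not apply.
All of (b)'s requirements are met (the reportable unit count is 28, below the 35 limit; the report relates to a pending investigation). Turning to paragraphs (d)–(f): (d) applies — a current Category 3 Notice is held. (e) would limit (d) — Iris is the subject of the report — but (f) sets (e) aside: (f) operates against (e): a current Provisional Notice is held. Exception (b) does not apply.
No exception is made out. the Fenwood Water Board falls within the general rule.

Yes — the Fenwood Water Board must disclose the report.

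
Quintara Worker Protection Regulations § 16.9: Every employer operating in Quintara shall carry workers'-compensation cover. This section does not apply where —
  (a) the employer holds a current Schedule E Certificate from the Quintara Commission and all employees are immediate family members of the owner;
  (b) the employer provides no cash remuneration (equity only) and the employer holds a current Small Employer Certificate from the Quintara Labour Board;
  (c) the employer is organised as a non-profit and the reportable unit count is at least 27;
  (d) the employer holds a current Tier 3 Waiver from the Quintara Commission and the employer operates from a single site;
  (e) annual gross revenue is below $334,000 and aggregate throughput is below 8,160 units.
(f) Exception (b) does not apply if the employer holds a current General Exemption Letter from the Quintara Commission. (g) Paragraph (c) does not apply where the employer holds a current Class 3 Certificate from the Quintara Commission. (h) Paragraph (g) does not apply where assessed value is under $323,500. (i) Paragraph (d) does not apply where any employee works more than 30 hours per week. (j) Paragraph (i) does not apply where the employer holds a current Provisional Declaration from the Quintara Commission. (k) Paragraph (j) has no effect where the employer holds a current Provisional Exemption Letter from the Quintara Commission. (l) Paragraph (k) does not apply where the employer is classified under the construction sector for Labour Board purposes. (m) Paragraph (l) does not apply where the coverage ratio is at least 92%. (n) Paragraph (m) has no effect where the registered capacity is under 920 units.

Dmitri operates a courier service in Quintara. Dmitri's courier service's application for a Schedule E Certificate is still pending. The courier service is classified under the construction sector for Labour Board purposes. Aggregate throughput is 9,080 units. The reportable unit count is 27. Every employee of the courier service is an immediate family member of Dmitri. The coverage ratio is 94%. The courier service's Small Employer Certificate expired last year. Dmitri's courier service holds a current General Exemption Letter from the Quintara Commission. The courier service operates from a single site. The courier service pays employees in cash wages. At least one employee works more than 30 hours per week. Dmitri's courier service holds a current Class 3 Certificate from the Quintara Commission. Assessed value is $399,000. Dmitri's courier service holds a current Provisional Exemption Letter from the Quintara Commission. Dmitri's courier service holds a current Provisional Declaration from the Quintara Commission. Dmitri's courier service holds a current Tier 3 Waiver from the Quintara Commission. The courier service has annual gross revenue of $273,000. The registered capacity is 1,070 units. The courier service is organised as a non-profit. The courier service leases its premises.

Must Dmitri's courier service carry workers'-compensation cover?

Yes — Dmitri's courier service must carry workers'-compensation cover.

Exception (a) does not apply: no current Schedule E Certificate is held.
Exception (b) does not apply: employees are paid cash wages.
All of (c)'s requirements are met (the employer is a non-profit; the reportable unit count is 27, meeting the 27 threshold). But: (g) operates — a current Class 3 Certificate is held. (h), which would lift (g), does not operate here — assessed value is $399,000, not under $323,500. (c) is therefore removed.
Exception (d)'s conditions are all satisfied: a current Tier 3 Waiver is held; the employer operates from a single site. But applying paragraphs (i)–(n): (i) operates against (d): at least one employee exceeds 30 hours/week. (j) would limit (i) — a current Provisional Declaration is held — but (k) sets (j) aside: (k) operates against (j): a current Provisional Exemption Letter is held. (l) is triggered (the courier service is classified under the construction sector), but is overridden by (m): (m) operates against (l): the coverage ratio is 94%, meeting the 92% threshold. (n), which would lift (m), is inapplicable — the registered capacity is 1,070 units, not under 920 units. (d) is therefore removed.
Exception (e) fails — aggregate throughput is 9,080 units, not below 8,160 units.
Every exception is unavailable, so the rule governs.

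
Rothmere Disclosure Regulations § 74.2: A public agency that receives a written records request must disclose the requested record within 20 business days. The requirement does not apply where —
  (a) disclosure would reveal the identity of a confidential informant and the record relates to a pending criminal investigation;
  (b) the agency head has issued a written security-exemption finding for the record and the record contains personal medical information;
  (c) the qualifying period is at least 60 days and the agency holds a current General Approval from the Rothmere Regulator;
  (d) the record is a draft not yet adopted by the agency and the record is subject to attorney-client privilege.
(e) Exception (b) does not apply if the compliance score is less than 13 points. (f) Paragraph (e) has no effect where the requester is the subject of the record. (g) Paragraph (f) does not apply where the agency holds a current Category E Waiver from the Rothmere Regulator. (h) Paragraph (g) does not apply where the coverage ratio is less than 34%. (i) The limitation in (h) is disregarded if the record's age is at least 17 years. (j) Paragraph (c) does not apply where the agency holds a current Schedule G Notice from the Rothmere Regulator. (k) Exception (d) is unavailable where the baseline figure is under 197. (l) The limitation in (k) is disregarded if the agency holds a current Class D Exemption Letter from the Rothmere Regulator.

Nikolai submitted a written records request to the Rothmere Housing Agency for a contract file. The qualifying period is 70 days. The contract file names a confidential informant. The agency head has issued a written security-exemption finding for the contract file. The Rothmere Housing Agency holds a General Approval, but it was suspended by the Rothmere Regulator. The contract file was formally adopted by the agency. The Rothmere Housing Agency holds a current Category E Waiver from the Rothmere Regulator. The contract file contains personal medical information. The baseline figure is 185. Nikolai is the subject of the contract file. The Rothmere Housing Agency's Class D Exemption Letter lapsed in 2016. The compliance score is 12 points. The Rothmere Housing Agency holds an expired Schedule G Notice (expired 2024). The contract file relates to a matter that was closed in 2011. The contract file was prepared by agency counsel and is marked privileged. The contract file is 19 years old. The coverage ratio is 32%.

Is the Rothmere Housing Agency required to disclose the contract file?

Yes — the Rothmere Housing Agency must disclose the contract file.

Exception (a) fails — the contract file relates to a closed matter.
Exception (b) is satisfied on its face — a written security-exemption finding has been issued; the contract file contains personal medical information. Turning to paragraphs (e)–(i): (e) operates — the compliance score is 12 points, less than the 13 points limit. (f) is engaged (Nikolai is the subject of the contract file), but is itself disapplied by (g): (g) applies — a current Category E Waiver is held. (h) would limit (g) — the coverage ratio is 32%, less than the 34% limit — but (i) sets (h) aside: (i) applies — the record's age is 19 years, meeting the 17 years threshold. Exception (b) does not apply.
Exception (c) requires that the agency holds a current General Approval from the Rothmere Regulator; but the General Approval is not current, so (c) is unavailable.
Exception (d) fails — the contract file has been formally adopted.
No exception applies. The general rule governs.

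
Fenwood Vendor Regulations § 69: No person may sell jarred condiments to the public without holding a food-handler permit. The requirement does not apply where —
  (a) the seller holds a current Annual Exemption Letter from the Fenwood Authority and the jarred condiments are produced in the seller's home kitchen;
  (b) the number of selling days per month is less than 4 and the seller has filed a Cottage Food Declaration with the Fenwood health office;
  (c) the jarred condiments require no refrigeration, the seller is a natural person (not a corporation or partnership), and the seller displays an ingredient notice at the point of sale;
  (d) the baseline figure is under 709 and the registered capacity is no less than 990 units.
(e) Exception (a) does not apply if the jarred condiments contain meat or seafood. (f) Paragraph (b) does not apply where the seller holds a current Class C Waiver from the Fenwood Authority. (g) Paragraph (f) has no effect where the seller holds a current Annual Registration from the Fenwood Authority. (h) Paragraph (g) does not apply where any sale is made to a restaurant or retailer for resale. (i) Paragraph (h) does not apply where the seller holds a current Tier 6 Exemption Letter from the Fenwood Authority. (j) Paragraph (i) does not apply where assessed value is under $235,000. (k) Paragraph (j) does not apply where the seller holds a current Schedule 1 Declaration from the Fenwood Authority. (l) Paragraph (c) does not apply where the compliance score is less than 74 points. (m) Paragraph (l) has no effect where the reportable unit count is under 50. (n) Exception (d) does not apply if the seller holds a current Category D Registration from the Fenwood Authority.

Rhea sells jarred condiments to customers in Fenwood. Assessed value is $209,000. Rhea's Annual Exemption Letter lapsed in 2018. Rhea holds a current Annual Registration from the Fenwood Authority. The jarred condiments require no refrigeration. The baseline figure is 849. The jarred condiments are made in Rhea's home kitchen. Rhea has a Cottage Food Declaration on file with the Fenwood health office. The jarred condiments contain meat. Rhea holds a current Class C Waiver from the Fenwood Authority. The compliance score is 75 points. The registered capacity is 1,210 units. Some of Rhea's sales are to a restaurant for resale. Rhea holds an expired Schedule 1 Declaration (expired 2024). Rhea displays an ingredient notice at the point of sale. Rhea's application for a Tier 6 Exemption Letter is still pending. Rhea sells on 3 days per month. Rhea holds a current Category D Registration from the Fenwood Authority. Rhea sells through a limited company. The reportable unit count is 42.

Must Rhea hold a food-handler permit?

Exception (a) fails — there is no Annual Exemption Letter in force.
All of (b)'s requirements are met (the number of selling days per month is 3, less than the 4 limit; a Cottage Food Declaration is on file). Turning to paragraphs (f)–(k): (f) applies — a current Class C Waiver is held. (g) would limit (f) — a current Annual Registration is held — but (h) sets (g) aside: (h) operates against (g): some sales are to a restaurant for resale. (i), which would lift (h), is inapplicable — no current Tier 6 Exemption Letter is held. So (b) is unavailable.
Exception (c) does not apply: the seller operates through a limited company.
Exception (d) requires that the baseline figure is under 709; but the baseline figure is 849, not under 709, so (d) is unavailable.
Every exception is unavailable, so the rule governs.

Yes — Rhea must hold a food-handler permit.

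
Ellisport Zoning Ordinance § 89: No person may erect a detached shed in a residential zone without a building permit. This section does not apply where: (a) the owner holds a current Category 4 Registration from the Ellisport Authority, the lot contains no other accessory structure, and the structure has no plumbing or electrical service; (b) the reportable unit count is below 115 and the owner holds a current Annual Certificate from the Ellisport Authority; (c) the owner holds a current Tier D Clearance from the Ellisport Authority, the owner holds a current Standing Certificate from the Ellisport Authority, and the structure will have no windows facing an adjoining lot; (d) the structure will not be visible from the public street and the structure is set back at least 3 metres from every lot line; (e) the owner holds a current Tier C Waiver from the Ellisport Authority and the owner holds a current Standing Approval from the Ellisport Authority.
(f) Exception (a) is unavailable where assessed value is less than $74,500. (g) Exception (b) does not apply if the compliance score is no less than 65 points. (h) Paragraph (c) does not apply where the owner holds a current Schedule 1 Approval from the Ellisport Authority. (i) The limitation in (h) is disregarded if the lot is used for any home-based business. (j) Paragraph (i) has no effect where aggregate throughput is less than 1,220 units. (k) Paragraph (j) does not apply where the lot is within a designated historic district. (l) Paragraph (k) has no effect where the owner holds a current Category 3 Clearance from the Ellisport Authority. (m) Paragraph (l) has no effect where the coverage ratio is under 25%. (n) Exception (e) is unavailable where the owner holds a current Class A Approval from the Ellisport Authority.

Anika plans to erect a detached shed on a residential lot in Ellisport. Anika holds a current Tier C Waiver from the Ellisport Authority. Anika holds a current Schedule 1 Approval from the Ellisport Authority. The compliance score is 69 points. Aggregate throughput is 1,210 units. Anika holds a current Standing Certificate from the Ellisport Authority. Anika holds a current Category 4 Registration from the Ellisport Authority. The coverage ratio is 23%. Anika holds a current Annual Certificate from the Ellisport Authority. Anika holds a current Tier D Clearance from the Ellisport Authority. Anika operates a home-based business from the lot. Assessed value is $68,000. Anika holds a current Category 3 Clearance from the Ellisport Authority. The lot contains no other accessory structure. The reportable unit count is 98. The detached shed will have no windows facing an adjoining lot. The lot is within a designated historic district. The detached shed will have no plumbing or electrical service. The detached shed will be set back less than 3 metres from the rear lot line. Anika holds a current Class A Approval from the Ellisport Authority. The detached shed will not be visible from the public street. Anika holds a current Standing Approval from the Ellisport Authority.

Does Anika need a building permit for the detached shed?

Exception (a)'s conditions are all satisfied: a current Category 4 Registration is held; the lot has no other accessory structure; there is no plumbing or electrical service. Turning to paragraph (f): (f) operates against (a): assessed value is $68,000, less than the $74,500 limit. Exception (a) does not apply.
Exception (b)'s conditions are all satisfied: the reportable unit count is 98, below the 115 limit; a current Annual Certificate is held. But applying paragraph (g): (g) is engaged — the compliance score is 69 points, meeting the 65 points threshold. (b) is therefore removed.
All of (c)'s requirements are met (a current Tier D Clearance is held; a current Standing Certificate is held; no windows face an adjoining lot). Applying paragraphs (h)–(m): (h) would limit (c) — a current Schedule 1 Approval is held — but (i) sets (h) aside: (i) applies — a home-based business operates on the lot. (j) is triggered (aggregate throughput is 1,210 units, less than the 1,220 units limit), but is displaced by (k): (k) operates — the lot is in a historic district. (l) would limit (k) — a current Category 3 Clearance is held — but (m) sets (l) aside: (m) is triggered — the coverage ratio is 23%, under the 25% limit. So (c) applies.
Exception (d) requires that the structure is set back at least 3 metres from every lot line; but the rear setback is under 3 m, so (d) is unavailable.
Exception (e): a current Tier C Waiver is held; a current Standing Approval is held — every condition holds. Turning to paragraph (n): (n) operates against (e): a current Class A Approval is held. (e) is therefore removed.

No — exception (c) applies; Anika does not need a building permit.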